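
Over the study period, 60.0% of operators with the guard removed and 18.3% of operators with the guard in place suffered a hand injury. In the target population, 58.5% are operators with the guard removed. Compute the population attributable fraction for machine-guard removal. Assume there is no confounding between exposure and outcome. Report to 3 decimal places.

p₁ = 0.6, p₀ = 0.183.
Overall risk P(Y=1) = π·p₁ + (1−π)·p₀ = 0.585×0.6 + 0.415×0.183 = 0.42694.
Under exogeneity, PAF = [P(Y=1) − p₀] / P(Y=1).
PAF = (0.42694 − 0.183) / 0.42694 ≈ 0.5714

PAF ≈ 0.571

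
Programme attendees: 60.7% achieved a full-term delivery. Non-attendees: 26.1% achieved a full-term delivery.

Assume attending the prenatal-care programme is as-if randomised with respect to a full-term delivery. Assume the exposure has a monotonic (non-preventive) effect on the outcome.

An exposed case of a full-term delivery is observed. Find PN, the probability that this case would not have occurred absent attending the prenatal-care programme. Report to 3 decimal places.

p₁ = 0.607, p₀ = 0.261.
Under exogeneity and monotonicity, PN = (p₁ − p₀) / p₁.
PN = (0.607 − 0.261) / 0.607 = 0.346 / 0.607 ≈ 0.5700

PN ≈ 0.570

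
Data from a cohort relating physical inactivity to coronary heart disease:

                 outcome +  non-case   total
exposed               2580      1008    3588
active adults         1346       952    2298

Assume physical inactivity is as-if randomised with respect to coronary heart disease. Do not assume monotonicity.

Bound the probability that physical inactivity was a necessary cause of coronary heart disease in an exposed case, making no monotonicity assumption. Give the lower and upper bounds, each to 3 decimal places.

0.185 ≤ PN ≤ 0.576

p₁ = P(outcome | exposed) = 2580/3588 = 0.71906
p₀ = P(outcome | unexposed) = 1346/2298 = 0.58573
Under exogeneity alone the bounds on PN are max{0,(p₁−p₀)/p₁} ≤ PN ≤ min{1,(1−p₀)/p₁}.
  lower = (p₁ − p₀)/p₁ = 0.13334 / 0.71906 ≈ 0.1854
  upper = min{1, (1 − p₀)/p₁} = 0.41427 / 0.71906 ≈ 0.5761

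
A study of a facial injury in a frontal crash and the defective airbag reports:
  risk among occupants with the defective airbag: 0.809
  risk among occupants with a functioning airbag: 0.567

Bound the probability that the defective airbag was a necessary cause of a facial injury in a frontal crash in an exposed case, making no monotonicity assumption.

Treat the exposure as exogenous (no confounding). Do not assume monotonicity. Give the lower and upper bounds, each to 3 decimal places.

0.299 ≤ PN ≤ 0.535

Let p₁ = 0.809, p₀ = 0.567.
Under exogeneity alone the bounds on PN are max{0,(p₁−p₀)/p₁} ≤ PN ≤ min{1,(1−p₀)/p₁}.
  lower = (p₁ − p₀)/p₁ = 0.242 / 0.809 ≈ 0.2991
  upper = min{1, (1 − p₀)/p₁} = 0.433 / 0.809 ≈ 0.5352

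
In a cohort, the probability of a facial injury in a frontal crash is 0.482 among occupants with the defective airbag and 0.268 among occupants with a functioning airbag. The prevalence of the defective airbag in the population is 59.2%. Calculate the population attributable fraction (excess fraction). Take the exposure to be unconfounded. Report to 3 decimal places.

PAF ≈ 0.321

Let p₁ = 0.482, p₀ = 0.268.
Overall risk P(Y=1) = π·p₁ + (1−π)·p₀ = 0.592×0.482 + 0.408×0.268 = 0.39469.
Under exogeneity, PAF = [P(Y=1) − p₀] / P(Y=1).
PAF = (0.39469 − 0.268) / 0.39469 ≈ 0.3210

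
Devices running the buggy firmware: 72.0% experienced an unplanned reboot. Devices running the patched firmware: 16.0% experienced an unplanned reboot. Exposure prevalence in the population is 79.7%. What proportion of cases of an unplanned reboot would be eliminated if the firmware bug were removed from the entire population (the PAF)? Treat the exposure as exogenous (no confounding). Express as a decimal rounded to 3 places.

p₁ = 0.72, p₀ = 0.16.
Overall risk P(Y=1) = π·p₁ + (1−π)·p₀ = 0.797×0.72 + 0.203×0.16 = 0.60632.
Under exogeneity, PAF = [P(Y=1) − p₀] / P(Y=1).
PAF = (0.60632 − 0.16) / 0.60632 ≈ 0.7361

PAF ≈ 0.736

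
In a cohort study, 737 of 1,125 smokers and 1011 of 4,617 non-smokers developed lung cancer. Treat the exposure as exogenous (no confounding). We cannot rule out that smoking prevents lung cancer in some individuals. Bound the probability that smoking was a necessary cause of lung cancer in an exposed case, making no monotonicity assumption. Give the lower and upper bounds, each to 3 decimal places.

0.666 ≤ PN ≤ 1.000

p₁ = P(outcome | exposed) = 737/1125 = 0.65511
p₀ = P(outcome | unexposed) = 1011/4617 = 0.21897
Under exogeneity alone the bounds on PN are max{0,(p₁−p₀)/p₁} ≤ PN ≤ min{1,(1−p₀)/p₁}.
  lower = (p₁ − p₀)/p₁ = 0.43614 / 0.65511 ≈ 0.6657
  upper = min{1, (1 − p₀)/p₁} = 0.78103 / 0.65511 ≈ 1.1922 → capped at 1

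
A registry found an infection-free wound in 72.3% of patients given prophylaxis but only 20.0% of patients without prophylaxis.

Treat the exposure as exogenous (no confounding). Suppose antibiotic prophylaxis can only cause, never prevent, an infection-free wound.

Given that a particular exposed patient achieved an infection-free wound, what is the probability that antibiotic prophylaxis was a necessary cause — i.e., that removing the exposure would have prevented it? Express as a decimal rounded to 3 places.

p₁ = 0.723, p₀ = 0.2.
Under exogeneity and monotonicity, PN = (p₁ − p₀) / p₁.
PN = (0.723 − 0.2) / 0.723 = 0.523 / 0.723 ≈ 0.7234

PN ≈ 0.723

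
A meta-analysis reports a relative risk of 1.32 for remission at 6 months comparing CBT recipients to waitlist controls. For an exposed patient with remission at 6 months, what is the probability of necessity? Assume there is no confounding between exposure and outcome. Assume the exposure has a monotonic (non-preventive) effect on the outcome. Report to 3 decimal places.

PN ≈ 0.242

Under exogeneity and monotonicity, PN = (RR − 1) / RR = 1 − 1/RR.
PN = (1.32 − 1) / 1.32 = 0.32 / 1.32 ≈ 0.2424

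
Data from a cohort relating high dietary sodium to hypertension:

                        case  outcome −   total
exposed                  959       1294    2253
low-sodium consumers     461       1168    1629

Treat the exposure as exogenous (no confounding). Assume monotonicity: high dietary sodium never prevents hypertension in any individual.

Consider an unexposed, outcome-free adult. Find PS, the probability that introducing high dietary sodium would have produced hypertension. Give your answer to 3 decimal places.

PS ≈ 0.199

p₁ = P(outcome | exposed) = 959/2253 = 0.42565
p₀ = P(outcome | unexposed) = 461/1629 = 0.283
Under exogeneity and monotonicity, PS = (p₁ − p₀)/(1 − p₀).
PS = (0.42565 − 0.283) / 0.717 ≈ 0.1990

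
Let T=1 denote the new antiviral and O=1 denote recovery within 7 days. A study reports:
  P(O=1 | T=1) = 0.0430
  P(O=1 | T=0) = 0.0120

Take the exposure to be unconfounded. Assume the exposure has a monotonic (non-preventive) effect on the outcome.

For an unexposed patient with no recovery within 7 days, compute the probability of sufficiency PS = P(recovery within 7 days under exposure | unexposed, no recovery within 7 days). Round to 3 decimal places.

Let p₁ = 0.043, p₀ = 0.012.
Under exogeneity and monotonicity, PS = (p₁ − p₀) / (1 − p₀).
PS = (0.043 − 0.012) / (1 − 0.012) = 0.031 / 0.988 ≈ 0.0314

PS ≈ 0.031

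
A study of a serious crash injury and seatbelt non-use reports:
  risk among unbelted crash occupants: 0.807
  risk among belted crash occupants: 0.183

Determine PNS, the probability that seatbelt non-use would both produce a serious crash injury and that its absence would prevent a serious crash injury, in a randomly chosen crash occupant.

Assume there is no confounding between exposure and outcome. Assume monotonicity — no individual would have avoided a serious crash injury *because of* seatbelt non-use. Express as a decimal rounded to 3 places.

PNS ≈ 0.624

Let p₁ = 0.807, p₀ = 0.183.
Under exogeneity and monotonicity, PNS = p₁ − p₀.
PNS = 0.807 − 0.183 = 0.624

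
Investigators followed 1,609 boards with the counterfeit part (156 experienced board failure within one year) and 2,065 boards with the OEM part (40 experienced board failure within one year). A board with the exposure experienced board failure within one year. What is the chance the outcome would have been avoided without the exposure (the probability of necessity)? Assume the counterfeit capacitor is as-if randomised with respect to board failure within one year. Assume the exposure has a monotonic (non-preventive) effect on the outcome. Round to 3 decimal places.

p₁ = P(outcome | exposed) = 156/1609 = 0.096955
p₀ = P(outcome | unexposed) = 40/2065 = 0.01937
Under exogeneity and monotonicity, PN = (p₁ − p₀) / p₁.
PN = (0.096955 − 0.01937) / 0.096955 = 0.077584 / 0.096955 ≈ 0.8002

PN ≈ 0.800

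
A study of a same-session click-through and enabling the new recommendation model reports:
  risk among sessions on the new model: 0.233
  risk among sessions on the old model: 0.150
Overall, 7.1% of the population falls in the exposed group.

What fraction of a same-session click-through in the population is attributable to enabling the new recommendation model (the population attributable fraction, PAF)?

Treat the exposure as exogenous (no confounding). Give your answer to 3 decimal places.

PAF ≈ 0.038

Let p₁ = 0.233, p₀ = 0.15.
Overall risk P(Y=1) = π·p₁ + (1−π)·p₀ = 0.071×0.233 + 0.929×0.15 = 0.15589.
Under exogeneity, PAF = [P(Y=1) − p₀] / P(Y=1).
PAF = (0.15589 − 0.15) / 0.15589 ≈ 0.0378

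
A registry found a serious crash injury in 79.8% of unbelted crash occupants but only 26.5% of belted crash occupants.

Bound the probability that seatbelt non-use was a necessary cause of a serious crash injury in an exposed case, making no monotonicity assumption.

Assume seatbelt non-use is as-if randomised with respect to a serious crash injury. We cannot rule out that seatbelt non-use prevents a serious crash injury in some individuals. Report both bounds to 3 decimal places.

0.668 ≤ PN ≤ 0.921

p₁ = 0.798, p₀ = 0.265.
Under exogeneity alone the bounds on PN are max{0,(p₁−p₀)/p₁} ≤ PN ≤ min{1,(1−p₀)/p₁}.
  lower = (p₁ − p₀)/p₁ = 0.533 / 0.798 ≈ 0.6679
  upper = min{1, (1 − p₀)/p₁} = 0.735 / 0.798 ≈ 0.9211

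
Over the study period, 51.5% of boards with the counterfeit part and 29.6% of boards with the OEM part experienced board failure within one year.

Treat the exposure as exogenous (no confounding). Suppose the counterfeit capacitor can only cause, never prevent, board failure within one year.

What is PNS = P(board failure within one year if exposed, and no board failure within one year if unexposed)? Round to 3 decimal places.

p₁ = 0.515, p₀ = 0.296.
Under exogeneity and monotonicity, PNS = p₁ − p₀.
PNS = 0.515 − 0.296 = 0.219

PNS ≈ 0.219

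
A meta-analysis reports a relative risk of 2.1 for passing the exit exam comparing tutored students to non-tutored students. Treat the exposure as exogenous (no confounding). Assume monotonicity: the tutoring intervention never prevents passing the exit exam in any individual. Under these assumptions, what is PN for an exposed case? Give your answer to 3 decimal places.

PN ≈ 0.524

Under exogeneity and monotonicity, PN = (RR − 1) / RR = 1 − 1/RR.
PN = (2.1 − 1) / 2.1 = 1.1 / 2.1 ≈ 0.5238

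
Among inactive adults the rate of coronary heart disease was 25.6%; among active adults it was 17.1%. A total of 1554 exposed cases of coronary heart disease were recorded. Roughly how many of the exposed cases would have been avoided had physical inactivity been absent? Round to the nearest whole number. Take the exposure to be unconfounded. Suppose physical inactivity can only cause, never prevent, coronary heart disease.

about 516 cases

p₁ = 0.256, p₀ = 0.171.
PN = (p₁ − p₀)/p₁ = (0.256 − 0.171) / 0.256 ≈ 0.33203.
Attributable cases ≈ PN × (exposed cases) = 0.33203 × 1554 ≈ 515.98.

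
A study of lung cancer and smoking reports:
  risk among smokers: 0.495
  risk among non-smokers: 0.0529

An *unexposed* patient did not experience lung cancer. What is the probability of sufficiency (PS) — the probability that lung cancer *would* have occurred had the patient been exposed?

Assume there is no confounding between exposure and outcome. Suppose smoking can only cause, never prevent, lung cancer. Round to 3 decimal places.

PS ≈ 0.467

Let p₁ = 0.495, p₀ = 0.0529.
Under exogeneity and monotonicity, PS = (p₁ − p₀) / (1 − p₀).
PS = (0.495 − 0.0529) / (1 − 0.0529) = 0.4421 / 0.9471 ≈ 0.4668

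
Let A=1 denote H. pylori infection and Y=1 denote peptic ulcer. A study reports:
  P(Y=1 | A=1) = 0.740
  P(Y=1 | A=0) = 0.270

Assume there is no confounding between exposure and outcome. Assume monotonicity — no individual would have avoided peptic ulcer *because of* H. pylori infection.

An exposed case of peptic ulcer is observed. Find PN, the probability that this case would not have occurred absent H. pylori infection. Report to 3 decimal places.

PN ≈ 0.635

Let p₁ = 0.74, p₀ = 0.27.
Under exogeneity and monotonicity, PN = (p₁ − p₀) / p₁.
PN = (0.74 − 0.27) / 0.74 = 0.47 / 0.74 ≈ 0.6351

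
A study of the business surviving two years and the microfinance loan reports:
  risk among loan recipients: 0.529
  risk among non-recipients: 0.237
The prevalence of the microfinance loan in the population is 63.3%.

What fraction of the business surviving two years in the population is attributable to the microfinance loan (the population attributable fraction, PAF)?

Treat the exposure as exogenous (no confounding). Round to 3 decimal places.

PAF ≈ 0.438

Let p₁ = 0.529, p₀ = 0.237.
Overall risk P(Y=1) = π·p₁ + (1−π)·p₀ = 0.633×0.529 + 0.367×0.237 = 0.42184.
Under exogeneity, PAF = [P(Y=1) − p₀] / P(Y=1).
PAF = (0.42184 − 0.237) / 0.42184 ≈ 0.4382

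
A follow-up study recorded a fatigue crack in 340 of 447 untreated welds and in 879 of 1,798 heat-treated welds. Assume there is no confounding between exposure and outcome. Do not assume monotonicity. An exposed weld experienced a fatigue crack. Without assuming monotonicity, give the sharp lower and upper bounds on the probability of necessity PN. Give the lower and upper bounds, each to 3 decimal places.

p₁ = P(outcome | exposed) = 340/447 = 0.76063
p₀ = P(outcome | unexposed) = 879/1798 = 0.48888
Under exogeneity alone the bounds on PN are max{0,(p₁−p₀)/p₁} ≤ PN ≤ min{1,(1−p₀)/p₁}.
  lower = (p₁ − p₀)/p₁ = 0.27175 / 0.76063 ≈ 0.3573
  upper = min{1, (1 − p₀)/p₁} = 0.51112 / 0.76063 ≈ 0.6720

0.357 ≤ PN ≤ 0.672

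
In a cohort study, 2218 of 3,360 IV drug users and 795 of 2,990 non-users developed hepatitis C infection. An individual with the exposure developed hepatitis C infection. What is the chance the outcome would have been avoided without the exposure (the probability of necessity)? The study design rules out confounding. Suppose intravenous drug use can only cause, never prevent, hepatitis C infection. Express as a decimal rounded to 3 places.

PN ≈ 0.597

p₁ = P(outcome | exposed) = 2218/3360 = 0.66012
p₀ = P(outcome | unexposed) = 795/2990 = 0.26589
Under exogeneity and monotonicity, PN = (p₁ − p₀) / p₁.
PN = (0.66012 − 0.26589) / 0.66012 = 0.39423 / 0.66012 ≈ 0.5972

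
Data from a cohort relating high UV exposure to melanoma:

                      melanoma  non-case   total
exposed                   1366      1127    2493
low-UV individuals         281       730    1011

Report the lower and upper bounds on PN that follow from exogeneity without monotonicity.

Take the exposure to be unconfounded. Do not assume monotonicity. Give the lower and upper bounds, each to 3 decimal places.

0.493 ≤ PN ≤ 1.000

p₁ = P(outcome | exposed) = 1366/2493 = 0.54793
p₀ = P(outcome | unexposed) = 281/1011 = 0.27794
Under exogeneity alone the bounds on PN are max{0,(p₁−p₀)/p₁} ≤ PN ≤ min{1,(1−p₀)/p₁}.
  lower = (p₁ − p₀)/p₁ = 0.26999 / 0.54793 ≈ 0.4927
  upper = min{1, (1 − p₀)/p₁} = 0.72206 / 0.54793 ≈ 1.3178 → capped at 1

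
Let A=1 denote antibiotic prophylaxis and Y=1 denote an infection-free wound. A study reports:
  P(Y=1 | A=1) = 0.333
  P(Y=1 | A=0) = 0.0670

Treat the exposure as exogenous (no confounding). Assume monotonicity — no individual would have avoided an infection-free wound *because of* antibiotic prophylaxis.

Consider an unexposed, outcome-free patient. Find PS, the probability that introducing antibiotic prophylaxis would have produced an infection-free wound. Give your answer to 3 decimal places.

Let p₁ = 0.333, p₀ = 0.067.
Under exogeneity and monotonicity, PS = (p₁ − p₀) / (1 − p₀).
PS = (0.333 − 0.067) / (1 − 0.067) = 0.266 / 0.933 ≈ 0.2851

PS ≈ 0.285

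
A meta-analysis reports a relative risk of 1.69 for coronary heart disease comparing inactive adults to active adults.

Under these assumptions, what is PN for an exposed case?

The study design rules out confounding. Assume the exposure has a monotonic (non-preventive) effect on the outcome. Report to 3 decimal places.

Under exogeneity and monotonicity, PN = (RR − 1) / RR = 1 − 1/RR.
PN = (1.69 − 1) / 1.69 = 0.69 / 1.69 ≈ 0.4083

PN ≈ 0.408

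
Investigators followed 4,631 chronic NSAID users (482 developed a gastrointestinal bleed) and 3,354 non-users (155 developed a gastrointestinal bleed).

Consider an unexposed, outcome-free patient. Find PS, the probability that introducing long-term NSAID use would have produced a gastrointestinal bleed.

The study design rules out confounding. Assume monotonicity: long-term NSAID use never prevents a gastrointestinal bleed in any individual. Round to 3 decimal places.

PS ≈ 0.061

p₁ = P(outcome | exposed) = 482/4631 = 0.10408
p₀ = P(outcome | unexposed) = 155/3354 = 0.046213
Under exogeneity and monotonicity, PS = (p₁ − p₀) / (1 − p₀).
PS = (0.10408 − 0.046213) / (1 − 0.046213) = 0.057868 / 0.95379 ≈ 0.0607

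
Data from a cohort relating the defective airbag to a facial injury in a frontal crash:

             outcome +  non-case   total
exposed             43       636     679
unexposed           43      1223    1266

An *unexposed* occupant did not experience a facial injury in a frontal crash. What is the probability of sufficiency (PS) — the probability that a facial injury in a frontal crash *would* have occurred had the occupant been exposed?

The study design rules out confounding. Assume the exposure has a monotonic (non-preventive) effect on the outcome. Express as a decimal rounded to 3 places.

PS ≈ 0.030

p₁ = P(outcome | exposed) = 43/679 = 0.063328
p₀ = P(outcome | unexposed) = 43/1266 = 0.033965
Under exogeneity and monotonicity, PS = (p₁ − p₀) / (1 − p₀).
PS = (0.063328 − 0.033965) / (1 − 0.033965) = 0.029363 / 0.96603 ≈ 0.0304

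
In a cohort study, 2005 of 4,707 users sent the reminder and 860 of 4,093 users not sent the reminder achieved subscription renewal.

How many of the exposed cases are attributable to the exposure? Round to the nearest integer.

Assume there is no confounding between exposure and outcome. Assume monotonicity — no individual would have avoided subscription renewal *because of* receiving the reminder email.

about 1016 cases

p₁ = P(outcome | exposed) = 2005/4707 = 0.42596
p₀ = P(outcome | unexposed) = 860/4093 = 0.21011
PN = (p₁ − p₀)/p₁ = (0.42596 − 0.21011) / 0.42596 ≈ 0.50673.
Attributable cases ≈ PN × (exposed cases) = 0.50673 × 2005 ≈ 1015.99.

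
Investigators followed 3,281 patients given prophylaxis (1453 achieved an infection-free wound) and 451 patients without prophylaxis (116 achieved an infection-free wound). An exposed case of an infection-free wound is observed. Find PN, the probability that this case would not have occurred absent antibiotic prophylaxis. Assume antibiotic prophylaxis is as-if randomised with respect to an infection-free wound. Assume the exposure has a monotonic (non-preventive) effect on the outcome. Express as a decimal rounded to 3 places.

PN ≈ 0.419

p₁ = P(outcome | exposed) = 1453/3281 = 0.44285
p₀ = P(outcome | unexposed) = 116/451 = 0.25721
Under exogeneity and monotonicity, PN = (p₁ − p₀) / p₁.
PN = (0.44285 − 0.25721) / 0.44285 = 0.18565 / 0.44285 ≈ 0.4192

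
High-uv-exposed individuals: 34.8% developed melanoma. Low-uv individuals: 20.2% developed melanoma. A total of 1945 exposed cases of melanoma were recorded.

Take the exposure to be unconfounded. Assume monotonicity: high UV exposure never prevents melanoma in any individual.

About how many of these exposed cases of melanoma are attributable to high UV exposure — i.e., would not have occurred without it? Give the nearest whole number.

about 816 cases

p₁ = 0.348, p₀ = 0.202.
PN = (p₁ − p₀)/p₁ = (0.348 − 0.202) / 0.348 ≈ 0.41954.
Attributable cases ≈ PN × (exposed cases) = 0.41954 × 1945 ≈ 816.01.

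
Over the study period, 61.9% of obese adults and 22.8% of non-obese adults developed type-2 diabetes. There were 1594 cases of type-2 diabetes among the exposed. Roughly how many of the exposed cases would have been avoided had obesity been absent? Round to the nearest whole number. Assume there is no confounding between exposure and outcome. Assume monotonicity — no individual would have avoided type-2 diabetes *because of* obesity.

about 1007 cases

p₁ = 0.619, p₀ = 0.228.
PN = (p₁ − p₀)/p₁ = (0.619 − 0.228) / 0.619 ≈ 0.63166.
Attributable cases ≈ PN × (exposed cases) = 0.63166 × 1594 ≈ 1006.87.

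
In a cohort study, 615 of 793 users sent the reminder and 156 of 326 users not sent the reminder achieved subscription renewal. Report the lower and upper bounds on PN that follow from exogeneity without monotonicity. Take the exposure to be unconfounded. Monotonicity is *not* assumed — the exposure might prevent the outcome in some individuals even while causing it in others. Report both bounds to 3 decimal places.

0.383 ≤ PN ≤ 0.672

p₁ = P(outcome | exposed) = 615/793 = 0.77554
p₀ = P(outcome | unexposed) = 156/326 = 0.47853
Under exogeneity alone the bounds on PN are max{0,(p₁−p₀)/p₁} ≤ PN ≤ min{1,(1−p₀)/p₁}.
  lower = (p₁ − p₀)/p₁ = 0.29701 / 0.77554 ≈ 0.3830
  upper = min{1, (1 − p₀)/p₁} = 0.52147 / 0.77554 ≈ 0.6724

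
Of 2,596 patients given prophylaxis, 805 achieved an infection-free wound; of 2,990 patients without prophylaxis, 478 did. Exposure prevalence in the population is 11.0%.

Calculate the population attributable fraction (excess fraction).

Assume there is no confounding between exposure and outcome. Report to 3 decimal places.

p₁ = P(outcome | exposed) = 805/2596 = 0.31009
p₀ = P(outcome | unexposed) = 478/2990 = 0.15987
Overall risk P(Y=1) = π·p₁ + (1−π)·p₀ = 0.11×0.31009 + 0.89×0.15987 = 0.17639.
Under exogeneity, PAF = [P(Y=1) − p₀] / P(Y=1).
PAF = (0.17639 − 0.15987) / 0.17639 ≈ 0.0937

PAF ≈ 0.094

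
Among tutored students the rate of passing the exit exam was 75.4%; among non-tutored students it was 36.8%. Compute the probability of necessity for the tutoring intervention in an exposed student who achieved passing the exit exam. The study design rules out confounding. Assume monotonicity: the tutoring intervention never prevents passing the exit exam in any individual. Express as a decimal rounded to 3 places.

PN ≈ 0.512

p₁ = 0.754, p₀ = 0.368.
Under exogeneity and monotonicity, PN = (p₁ − p₀) / p₁.
PN = (0.754 − 0.368) / 0.754 = 0.386 / 0.754 ≈ 0.5119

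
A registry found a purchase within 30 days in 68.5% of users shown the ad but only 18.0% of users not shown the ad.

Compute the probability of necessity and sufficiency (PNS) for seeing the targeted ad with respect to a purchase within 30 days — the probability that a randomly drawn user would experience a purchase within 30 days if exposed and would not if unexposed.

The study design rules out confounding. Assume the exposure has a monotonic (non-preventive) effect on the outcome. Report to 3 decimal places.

PNS ≈ 0.505

p₁ = 0.685, p₀ = 0.18.
Under exogeneity and monotonicity, PNS = p₁ − p₀.
PNS = 0.685 − 0.18 = 0.505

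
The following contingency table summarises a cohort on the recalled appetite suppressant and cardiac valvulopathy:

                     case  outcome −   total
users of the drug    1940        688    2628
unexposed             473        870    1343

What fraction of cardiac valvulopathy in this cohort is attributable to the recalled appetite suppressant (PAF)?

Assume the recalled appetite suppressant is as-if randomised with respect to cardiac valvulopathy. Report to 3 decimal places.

p₁ = P(outcome | exposed) = 1940/2628 = 0.7382
p₀ = P(outcome | unexposed) = 473/1343 = 0.3522
Exposure prevalence π = 2628/3971 = 0.6618; overall risk P(Y=1) = 0.60766.
Under exogeneity, PAF = [P(Y=1) − p₀]/P(Y=1).
PAF = (0.60766 − 0.3522) / 0.60766 ≈ 0.4204

PAF ≈ 0.420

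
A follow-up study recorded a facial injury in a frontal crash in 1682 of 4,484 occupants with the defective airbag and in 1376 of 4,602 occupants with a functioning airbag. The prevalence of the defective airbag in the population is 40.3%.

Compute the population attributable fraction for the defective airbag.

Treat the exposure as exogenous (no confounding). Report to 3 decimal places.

p₁ = P(outcome | exposed) = 1682/4484 = 0.37511
p₀ = P(outcome | unexposed) = 1376/4602 = 0.299
Overall risk P(Y=1) = π·p₁ + (1−π)·p₀ = 0.403×0.37511 + 0.597×0.299 = 0.32967.
Under exogeneity, PAF = [P(Y=1) − p₀] / P(Y=1).
PAF = (0.32967 − 0.299) / 0.32967 ≈ 0.0930

PAF ≈ 0.093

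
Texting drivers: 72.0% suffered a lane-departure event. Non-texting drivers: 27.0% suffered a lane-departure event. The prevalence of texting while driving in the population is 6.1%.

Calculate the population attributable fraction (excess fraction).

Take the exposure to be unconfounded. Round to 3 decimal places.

p₁ = 0.72, p₀ = 0.27.
Overall risk P(Y=1) = π·p₁ + (1−π)·p₀ = 0.061×0.72 + 0.939×0.27 = 0.29745.
Under exogeneity, PAF = [P(Y=1) − p₀] / P(Y=1).
PAF = (0.29745 − 0.27) / 0.29745 ≈ 0.0923

PAF ≈ 0.092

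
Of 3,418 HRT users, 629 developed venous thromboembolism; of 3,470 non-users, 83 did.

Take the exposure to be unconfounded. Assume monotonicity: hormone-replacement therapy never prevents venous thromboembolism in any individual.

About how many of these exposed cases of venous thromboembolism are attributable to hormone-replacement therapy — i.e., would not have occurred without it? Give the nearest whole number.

p₁ = P(outcome | exposed) = 629/3418 = 0.18403
p₀ = P(outcome | unexposed) = 83/3470 = 0.023919
PN = (p₁ − p₀)/p₁ = (0.18403 − 0.023919) / 0.18403 ≈ 0.87002.
Attributable cases ≈ PN × (exposed cases) = 0.87002 × 629 ≈ 547.24.

about 547 cases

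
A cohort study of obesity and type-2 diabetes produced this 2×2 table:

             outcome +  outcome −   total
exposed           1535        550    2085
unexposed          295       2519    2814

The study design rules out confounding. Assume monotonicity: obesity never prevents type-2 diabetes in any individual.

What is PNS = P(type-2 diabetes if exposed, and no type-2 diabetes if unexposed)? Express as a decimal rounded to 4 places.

p₁ = P(outcome | exposed) = 1535/2085 = 0.73621
p₀ = P(outcome | unexposed) = 295/2814 = 0.10483
Under exogeneity and monotonicity, PNS = p₁ − p₀.
PNS = 0.73621 − 0.10483 = 0.63138

PNS ≈ 0.6314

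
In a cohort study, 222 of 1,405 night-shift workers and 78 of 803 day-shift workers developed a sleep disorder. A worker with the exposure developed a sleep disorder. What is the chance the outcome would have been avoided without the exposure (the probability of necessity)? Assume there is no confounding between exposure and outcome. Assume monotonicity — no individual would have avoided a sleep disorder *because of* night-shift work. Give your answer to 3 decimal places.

p₁ = P(outcome | exposed) = 222/1405 = 0.15801
p₀ = P(outcome | unexposed) = 78/803 = 0.097136
Under exogeneity and monotonicity, PN = (p₁ − p₀) / p₁.
PN = (0.15801 − 0.097136) / 0.15801 = 0.060871 / 0.15801 ≈ 0.3852

PN ≈ 0.385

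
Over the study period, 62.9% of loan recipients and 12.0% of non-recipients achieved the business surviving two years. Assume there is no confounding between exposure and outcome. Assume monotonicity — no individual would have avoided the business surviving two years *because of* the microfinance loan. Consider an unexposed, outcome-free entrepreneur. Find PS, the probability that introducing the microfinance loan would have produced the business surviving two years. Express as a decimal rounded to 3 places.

PS ≈ 0.578

p₁ = 0.629, p₀ = 0.12.
Under exogeneity and monotonicity, PS = (p₁ − p₀) / (1 − p₀).
PS = (0.629 − 0.12) / (1 − 0.12) = 0.509 / 0.88 ≈ 0.5784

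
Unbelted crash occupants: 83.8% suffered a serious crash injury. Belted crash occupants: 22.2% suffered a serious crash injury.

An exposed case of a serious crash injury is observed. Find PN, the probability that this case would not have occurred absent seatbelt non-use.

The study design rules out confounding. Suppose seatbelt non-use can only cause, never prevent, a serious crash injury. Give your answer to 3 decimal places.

PN ≈ 0.735

p₁ = 0.838, p₀ = 0.222.
Under exogeneity and monotonicity, PN = (p₁ − p₀) / p₁.
PN = (0.838 − 0.222) / 0.838 = 0.616 / 0.838 ≈ 0.7351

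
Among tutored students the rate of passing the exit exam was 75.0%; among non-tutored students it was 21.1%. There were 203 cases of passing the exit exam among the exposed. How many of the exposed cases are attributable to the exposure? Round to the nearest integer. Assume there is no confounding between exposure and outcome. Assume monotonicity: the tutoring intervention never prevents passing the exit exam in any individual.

p₁ = 0.75, p₀ = 0.211.
PN = (p₁ − p₀)/p₁ = (0.75 − 0.211) / 0.75 ≈ 0.71867.
Attributable cases ≈ PN × (exposed cases) = 0.71867 × 203 ≈ 145.89.

about 146 cases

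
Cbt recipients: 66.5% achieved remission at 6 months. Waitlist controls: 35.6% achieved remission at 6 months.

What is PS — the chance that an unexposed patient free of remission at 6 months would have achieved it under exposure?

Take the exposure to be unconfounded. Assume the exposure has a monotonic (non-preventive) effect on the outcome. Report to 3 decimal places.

p₁ = 0.665, p₀ = 0.356.
Under exogeneity and monotonicity, PS = (p₁ − p₀) / (1 − p₀).
PS = (0.665 − 0.356) / (1 − 0.356) = 0.309 / 0.644 ≈ 0.4798

PS ≈ 0.480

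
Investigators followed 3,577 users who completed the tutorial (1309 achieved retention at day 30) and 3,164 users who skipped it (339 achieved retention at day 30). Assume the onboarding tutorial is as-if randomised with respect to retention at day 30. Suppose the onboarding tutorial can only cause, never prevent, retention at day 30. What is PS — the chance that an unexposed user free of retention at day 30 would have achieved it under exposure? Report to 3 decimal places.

PS ≈ 0.290

p₁ = P(outcome | exposed) = 1309/3577 = 0.36595
p₀ = P(outcome | unexposed) = 339/3164 = 0.10714
Under exogeneity and monotonicity, PS = (p₁ − p₀) / (1 − p₀).
PS = (0.36595 − 0.10714) / (1 − 0.10714) = 0.25881 / 0.89286 ≈ 0.2899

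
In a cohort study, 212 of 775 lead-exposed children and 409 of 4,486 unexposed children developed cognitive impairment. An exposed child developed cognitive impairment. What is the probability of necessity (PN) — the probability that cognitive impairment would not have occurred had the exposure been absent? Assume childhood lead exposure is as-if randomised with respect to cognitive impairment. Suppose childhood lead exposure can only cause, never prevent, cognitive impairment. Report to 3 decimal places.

PN ≈ 0.667

p₁ = P(outcome | exposed) = 212/775 = 0.27355
p₀ = P(outcome | unexposed) = 409/4486 = 0.091173
Under exogeneity and monotonicity, PN = (p₁ − p₀) / p₁.
PN = (0.27355 − 0.091173) / 0.27355 = 0.18238 / 0.27355 ≈ 0.6667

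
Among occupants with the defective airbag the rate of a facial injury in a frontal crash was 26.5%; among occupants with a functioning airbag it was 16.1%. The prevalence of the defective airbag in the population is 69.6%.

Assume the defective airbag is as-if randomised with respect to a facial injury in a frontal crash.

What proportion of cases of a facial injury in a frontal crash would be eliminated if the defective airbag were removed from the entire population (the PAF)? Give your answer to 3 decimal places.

p₁ = 0.265, p₀ = 0.161.
Overall risk P(Y=1) = π·p₁ + (1−π)·p₀ = 0.696×0.265 + 0.304×0.161 = 0.23338.
Under exogeneity, PAF = [P(Y=1) − p₀] / P(Y=1).
PAF = (0.23338 − 0.161) / 0.23338 ≈ 0.3101

PAF ≈ 0.310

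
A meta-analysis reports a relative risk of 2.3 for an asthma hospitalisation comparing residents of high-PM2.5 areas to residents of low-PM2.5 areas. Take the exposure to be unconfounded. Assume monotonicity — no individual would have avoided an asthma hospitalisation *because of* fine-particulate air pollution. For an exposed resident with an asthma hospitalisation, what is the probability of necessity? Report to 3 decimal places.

PN ≈ 0.565

Under exogeneity and monotonicity, PN = (RR − 1) / RR = 1 − 1/RR.
PN = (2.3 − 1) / 2.3 = 1.3 / 2.3 ≈ 0.5652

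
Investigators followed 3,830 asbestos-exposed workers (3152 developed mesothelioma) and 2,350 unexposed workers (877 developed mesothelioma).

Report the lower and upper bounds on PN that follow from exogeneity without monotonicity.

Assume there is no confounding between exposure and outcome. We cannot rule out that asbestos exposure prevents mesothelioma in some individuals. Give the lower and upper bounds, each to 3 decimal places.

0.547 ≤ PN ≤ 0.762

p₁ = P(outcome | exposed) = 3152/3830 = 0.82298
p₀ = P(outcome | unexposed) = 877/2350 = 0.37319
Under exogeneity alone the bounds on PN are max{0,(p₁−p₀)/p₁} ≤ PN ≤ min{1,(1−p₀)/p₁}.
  lower = (p₁ − p₀)/p₁ = 0.44979 / 0.82298 ≈ 0.5465
  upper = min{1, (1 − p₀)/p₁} = 0.62681 / 0.82298 ≈ 0.7616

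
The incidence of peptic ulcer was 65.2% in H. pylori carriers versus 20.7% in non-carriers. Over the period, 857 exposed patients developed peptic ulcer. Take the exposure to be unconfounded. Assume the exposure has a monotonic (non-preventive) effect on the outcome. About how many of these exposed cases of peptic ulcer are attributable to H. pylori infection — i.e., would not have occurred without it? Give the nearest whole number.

p₁ = 0.652, p₀ = 0.207.
PN = (p₁ − p₀)/p₁ = (0.652 − 0.207) / 0.652 ≈ 0.68252.
Attributable cases ≈ PN × (exposed cases) = 0.68252 × 857 ≈ 584.92.

about 585 cases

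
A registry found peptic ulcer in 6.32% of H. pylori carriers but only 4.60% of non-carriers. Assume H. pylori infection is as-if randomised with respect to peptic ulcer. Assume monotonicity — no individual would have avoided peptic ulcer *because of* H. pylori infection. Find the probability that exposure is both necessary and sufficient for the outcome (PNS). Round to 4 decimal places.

PNS ≈ 0.0172

p₁ = 0.0632, p₀ = 0.046.
Under exogeneity and monotonicity, PNS = p₁ − p₀.
PNS = 0.0632 − 0.046 = 0.0172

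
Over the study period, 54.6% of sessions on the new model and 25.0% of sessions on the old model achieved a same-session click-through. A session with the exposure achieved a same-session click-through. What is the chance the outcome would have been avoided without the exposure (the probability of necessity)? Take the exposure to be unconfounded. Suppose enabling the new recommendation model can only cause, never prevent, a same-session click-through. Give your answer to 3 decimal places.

PN ≈ 0.542

p₁ = 0.546, p₀ = 0.25.
Under exogeneity and monotonicity, PN = (p₁ − p₀) / p₁.
PN = (0.546 − 0.25) / 0.546 = 0.296 / 0.546 ≈ 0.5421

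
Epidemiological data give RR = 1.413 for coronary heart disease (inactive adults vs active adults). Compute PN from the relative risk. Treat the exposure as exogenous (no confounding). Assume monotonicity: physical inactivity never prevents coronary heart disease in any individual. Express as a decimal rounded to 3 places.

PN ≈ 0.292

Under exogeneity and monotonicity, PN = (RR − 1) / RR = 1 − 1/RR.
PN = (1.413 − 1) / 1.413 = 0.413 / 1.413 ≈ 0.2923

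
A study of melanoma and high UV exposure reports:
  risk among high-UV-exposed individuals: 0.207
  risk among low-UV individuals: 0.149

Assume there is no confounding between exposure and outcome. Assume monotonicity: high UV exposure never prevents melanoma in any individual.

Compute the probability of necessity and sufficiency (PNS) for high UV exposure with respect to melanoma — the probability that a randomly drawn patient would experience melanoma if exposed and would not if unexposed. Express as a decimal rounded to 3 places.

PNS ≈ 0.058

Let p₁ = 0.207, p₀ = 0.149.
Under exogeneity and monotonicity, PNS = p₁ − p₀.
PNS = 0.207 − 0.149 = 0.058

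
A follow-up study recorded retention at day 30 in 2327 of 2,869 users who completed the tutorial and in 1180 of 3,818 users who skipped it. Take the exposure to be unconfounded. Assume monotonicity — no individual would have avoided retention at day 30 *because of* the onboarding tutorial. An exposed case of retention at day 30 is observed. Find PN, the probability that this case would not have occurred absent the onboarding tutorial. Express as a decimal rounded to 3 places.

PN ≈ 0.619

p₁ = P(outcome | exposed) = 2327/2869 = 0.81108
p₀ = P(outcome | unexposed) = 1180/3818 = 0.30906
Under exogeneity and monotonicity, PN = (p₁ − p₀) / p₁.
PN = (0.81108 − 0.30906) / 0.81108 = 0.50202 / 0.81108 ≈ 0.6190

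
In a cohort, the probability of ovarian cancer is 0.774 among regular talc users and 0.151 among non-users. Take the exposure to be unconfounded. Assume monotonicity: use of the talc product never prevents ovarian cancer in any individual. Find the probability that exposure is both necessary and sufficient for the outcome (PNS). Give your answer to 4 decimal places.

PNS ≈ 0.6230

Let p₁ = 0.774, p₀ = 0.151.
Under exogeneity and monotonicity, PNS = p₁ − p₀.
PNS = 0.774 − 0.151 = 0.623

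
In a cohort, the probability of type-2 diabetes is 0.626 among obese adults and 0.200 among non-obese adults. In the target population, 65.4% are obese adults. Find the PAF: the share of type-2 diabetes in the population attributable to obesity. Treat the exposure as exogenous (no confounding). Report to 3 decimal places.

PAF ≈ 0.582

Let p₁ = 0.626, p₀ = 0.2.
Overall risk P(Y=1) = π·p₁ + (1−π)·p₀ = 0.654×0.626 + 0.346×0.2 = 0.4786.
Under exogeneity, PAF = [P(Y=1) − p₀] / P(Y=1).
PAF = (0.4786 − 0.2) / 0.4786 ≈ 0.5821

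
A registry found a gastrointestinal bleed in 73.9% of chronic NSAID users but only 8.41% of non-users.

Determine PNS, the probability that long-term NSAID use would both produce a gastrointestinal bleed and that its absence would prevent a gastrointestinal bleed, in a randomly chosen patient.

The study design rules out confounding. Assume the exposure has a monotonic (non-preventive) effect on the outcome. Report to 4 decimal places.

PNS ≈ 0.6549

p₁ = 0.739, p₀ = 0.0841.
Under exogeneity and monotonicity, PNS = p₁ − p₀.
PNS = 0.739 − 0.0841 = 0.6549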